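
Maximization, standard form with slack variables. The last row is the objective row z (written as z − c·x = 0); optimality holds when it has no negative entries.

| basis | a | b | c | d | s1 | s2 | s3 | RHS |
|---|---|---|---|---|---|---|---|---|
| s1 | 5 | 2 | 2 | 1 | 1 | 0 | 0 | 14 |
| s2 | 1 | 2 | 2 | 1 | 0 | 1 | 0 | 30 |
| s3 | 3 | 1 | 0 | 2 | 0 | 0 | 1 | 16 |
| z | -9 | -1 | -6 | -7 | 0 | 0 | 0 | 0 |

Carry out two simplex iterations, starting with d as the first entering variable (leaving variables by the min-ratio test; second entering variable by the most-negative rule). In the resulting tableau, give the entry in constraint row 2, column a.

-4

Ratio test on column d — row 1: 14/1 = 14; row 2: 30/1 = 30; row 3: 16/2 = 8. Minimum is 8 at row 3 (s3 leaves); pivot element 2.
Divide row 3 by 2; eliminate column d from the other rows.
Second iteration: most negative z-row entry is -6 in column c, so c enters.
Ratio test on column c — row 1: 6/2 = 3; row 2: 22/2 = 11; row 3: entry 0 ≤ 0. Minimum is 3 at row 1 (s1 leaves); pivot element 2.
Divide row 1 by 2; eliminate column c from the other rows.
After both pivots, the entry at constraint row 2, column a is -4.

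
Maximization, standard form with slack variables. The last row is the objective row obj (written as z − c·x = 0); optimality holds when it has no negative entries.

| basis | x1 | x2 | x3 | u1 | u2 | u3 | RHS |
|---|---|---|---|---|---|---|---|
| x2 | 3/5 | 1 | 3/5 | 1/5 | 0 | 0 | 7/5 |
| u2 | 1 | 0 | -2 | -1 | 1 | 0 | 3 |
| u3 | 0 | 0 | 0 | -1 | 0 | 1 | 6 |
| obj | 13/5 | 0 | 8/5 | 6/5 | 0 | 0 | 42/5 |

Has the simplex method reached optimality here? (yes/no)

Every obj-row coefficient is ≥ 0, so the tableau is optimal.

yes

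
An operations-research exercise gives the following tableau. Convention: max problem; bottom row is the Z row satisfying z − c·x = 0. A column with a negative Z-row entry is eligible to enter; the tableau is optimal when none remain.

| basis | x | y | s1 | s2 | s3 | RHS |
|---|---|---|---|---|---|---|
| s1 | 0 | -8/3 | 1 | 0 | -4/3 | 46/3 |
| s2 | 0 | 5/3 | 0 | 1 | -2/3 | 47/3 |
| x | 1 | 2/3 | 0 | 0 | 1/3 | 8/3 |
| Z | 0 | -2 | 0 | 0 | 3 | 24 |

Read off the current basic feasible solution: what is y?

0

y is not in the basis, so in the current basic feasible solution y = 0.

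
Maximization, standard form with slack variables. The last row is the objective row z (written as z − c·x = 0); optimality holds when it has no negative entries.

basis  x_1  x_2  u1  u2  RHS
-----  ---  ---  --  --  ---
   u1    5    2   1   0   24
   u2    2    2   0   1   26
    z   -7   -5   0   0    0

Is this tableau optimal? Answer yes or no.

no

The z-row has a negative entry -7 in column x_1, so it is not optimal.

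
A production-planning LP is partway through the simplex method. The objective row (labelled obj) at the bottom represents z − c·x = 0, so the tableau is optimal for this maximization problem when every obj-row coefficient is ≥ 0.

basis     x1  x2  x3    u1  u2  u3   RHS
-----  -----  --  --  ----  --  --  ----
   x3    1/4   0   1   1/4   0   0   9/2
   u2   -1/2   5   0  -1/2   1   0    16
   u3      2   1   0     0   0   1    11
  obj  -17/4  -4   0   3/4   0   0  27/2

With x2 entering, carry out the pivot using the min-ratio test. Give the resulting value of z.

Ratio test on column x2 — row 1: entry 0 ≤ 0; row 2: 16/5 = 16/5; row 3: 11/1 = 11. Minimum is 16/5 at row 2 (u2 leaves); pivot element 5.
Pivot on row 2; the obj-row RHS becomes 27/2 − (-4)·(16/5) = 263/10.

263/10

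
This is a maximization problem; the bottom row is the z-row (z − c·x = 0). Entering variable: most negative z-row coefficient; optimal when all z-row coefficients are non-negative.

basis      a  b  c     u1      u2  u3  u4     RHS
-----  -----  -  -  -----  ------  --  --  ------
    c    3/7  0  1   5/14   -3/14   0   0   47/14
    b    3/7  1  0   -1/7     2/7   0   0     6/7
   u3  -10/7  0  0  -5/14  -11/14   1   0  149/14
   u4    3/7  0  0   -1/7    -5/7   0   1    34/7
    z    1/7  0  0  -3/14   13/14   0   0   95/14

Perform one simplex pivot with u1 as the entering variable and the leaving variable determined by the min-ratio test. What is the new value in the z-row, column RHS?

44/5

Ratio test on column u1 — row 1: (47/14)/(5/14) = 47/5; row 2: entry -1/7 ≤ 0; row 3: entry -5/14 ≤ 0; row 4: entry -1/7 ≤ 0. Minimum is 47/5 at row 1 (c leaves); pivot element 5/14.
Divide row 1 by 5/14; eliminate column u1 from the other rows.
z-row update in column RHS: 95/14 − (-3/14)·(47/5) = 44/5.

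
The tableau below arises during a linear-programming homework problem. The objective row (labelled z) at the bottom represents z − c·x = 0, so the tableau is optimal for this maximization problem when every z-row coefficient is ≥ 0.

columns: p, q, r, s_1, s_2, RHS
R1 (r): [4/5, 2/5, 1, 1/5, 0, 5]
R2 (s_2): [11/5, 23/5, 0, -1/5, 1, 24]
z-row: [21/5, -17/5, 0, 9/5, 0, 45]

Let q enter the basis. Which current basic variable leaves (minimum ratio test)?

s_2

Column q entries and ratios — r: 5/(2/5) = 25/2; s_2: 24/(23/5) = 120/23.
Smallest ratio is 120/23 in the row of s_2, so s_2 leaves.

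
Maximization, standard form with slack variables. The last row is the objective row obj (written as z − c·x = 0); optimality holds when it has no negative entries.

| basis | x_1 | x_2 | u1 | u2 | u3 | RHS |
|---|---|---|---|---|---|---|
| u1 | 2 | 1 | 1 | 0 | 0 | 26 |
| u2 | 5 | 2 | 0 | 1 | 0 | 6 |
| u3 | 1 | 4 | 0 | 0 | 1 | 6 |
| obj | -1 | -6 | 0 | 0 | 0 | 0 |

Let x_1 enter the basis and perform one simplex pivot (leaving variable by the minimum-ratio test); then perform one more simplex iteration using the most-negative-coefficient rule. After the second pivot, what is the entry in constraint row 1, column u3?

Ratio test on column x_1 — row 1: 26/2 = 13; row 2: 6/5 = 6/5; row 3: 6/1 = 6. Minimum is 6/5 at row 2 (u2 leaves); pivot element 5.
Divide row 2 by 5; eliminate column x_1 from the other rows.
Second iteration: most negative obj-row entry is -28/5 in column x_2, so x_2 enters.
Ratio test on column x_2 — row 1: (118/5)/(1/5) = 118; row 2: (6/5)/(2/5) = 3; row 3: (24/5)/(18/5) = 4/3. Minimum is 4/3 at row 3 (u3 leaves); pivot element 18/5.
Divide row 3 by 18/5; eliminate column x_2 from the other rows.
After both pivots, the entry at constraint row 1, column u3 is -1/18.

-1/18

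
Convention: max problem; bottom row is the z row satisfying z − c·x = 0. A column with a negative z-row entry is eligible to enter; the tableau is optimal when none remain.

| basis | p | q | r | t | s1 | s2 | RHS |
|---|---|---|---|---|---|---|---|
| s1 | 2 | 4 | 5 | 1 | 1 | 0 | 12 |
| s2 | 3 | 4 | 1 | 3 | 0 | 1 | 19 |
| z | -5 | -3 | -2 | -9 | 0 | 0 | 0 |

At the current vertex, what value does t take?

0

t is not in the basis, so in the current basic feasible solution t = 0.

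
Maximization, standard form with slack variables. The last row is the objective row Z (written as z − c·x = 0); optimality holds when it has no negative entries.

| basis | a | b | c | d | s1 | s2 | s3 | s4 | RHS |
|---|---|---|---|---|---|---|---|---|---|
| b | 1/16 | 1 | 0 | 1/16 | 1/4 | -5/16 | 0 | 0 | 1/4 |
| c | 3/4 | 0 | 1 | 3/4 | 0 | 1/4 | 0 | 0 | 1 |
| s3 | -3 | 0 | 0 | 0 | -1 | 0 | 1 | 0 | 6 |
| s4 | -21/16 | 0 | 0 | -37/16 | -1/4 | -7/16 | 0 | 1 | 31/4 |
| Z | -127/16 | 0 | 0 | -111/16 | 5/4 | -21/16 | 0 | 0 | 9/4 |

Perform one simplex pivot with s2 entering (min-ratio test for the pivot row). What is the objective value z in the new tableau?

Ratio test on column s2 — row 1: entry -5/16 ≤ 0; row 2: 1/(1/4) = 4; row 3: entry 0 ≤ 0; row 4: entry -7/16 ≤ 0. Minimum is 4 at row 2 (c leaves); pivot element 1/4.
Pivot on row 2; the Z-row RHS becomes 9/4 − (-21/16)·4 = 15/2.

15/2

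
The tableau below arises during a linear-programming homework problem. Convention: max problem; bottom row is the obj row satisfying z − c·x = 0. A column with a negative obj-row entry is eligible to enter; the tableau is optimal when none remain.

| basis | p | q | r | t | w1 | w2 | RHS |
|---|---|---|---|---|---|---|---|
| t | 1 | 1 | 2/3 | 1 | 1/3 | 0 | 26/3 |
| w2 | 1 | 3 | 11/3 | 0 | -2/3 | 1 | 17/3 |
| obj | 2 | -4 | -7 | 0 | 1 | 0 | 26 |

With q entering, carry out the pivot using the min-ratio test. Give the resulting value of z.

Ratio test on column q — row 1: (26/3)/1 = 26/3; row 2: (17/3)/3 = 17/9. Minimum is 17/9 at row 2 (w2 leaves); pivot element 3.
Pivot on row 2; the obj-row RHS becomes 26 − (-4)·(17/9) = 302/9.

302/9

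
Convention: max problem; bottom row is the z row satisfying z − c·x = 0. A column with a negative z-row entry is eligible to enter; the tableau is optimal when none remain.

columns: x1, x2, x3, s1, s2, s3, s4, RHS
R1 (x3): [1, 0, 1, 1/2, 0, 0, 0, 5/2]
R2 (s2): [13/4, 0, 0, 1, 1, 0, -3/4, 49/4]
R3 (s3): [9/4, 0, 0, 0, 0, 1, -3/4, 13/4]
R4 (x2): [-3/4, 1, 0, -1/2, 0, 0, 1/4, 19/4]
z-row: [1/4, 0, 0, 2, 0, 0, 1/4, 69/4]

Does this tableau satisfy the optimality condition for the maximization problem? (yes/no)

yes

Every z-row coefficient is ≥ 0, so the tableau is optimal.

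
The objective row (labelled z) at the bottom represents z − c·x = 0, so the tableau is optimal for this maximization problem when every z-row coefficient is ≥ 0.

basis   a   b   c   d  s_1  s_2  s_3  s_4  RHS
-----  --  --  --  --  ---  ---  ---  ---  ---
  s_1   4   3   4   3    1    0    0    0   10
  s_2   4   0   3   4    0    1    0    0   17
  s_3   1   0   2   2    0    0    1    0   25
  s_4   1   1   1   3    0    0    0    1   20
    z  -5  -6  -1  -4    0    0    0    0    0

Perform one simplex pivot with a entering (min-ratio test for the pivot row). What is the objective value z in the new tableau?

25/2

Ratio test on column a — row 1: 10/4 = 5/2; row 2: 17/4 = 17/4; row 3: 25/1 = 25; row 4: 20/1 = 20. Minimum is 5/2 at row 1 (s_1 leaves); pivot element 4.
Pivot on row 1; the z-row RHS becomes 0 − (-5)·(5/2) = 25/2.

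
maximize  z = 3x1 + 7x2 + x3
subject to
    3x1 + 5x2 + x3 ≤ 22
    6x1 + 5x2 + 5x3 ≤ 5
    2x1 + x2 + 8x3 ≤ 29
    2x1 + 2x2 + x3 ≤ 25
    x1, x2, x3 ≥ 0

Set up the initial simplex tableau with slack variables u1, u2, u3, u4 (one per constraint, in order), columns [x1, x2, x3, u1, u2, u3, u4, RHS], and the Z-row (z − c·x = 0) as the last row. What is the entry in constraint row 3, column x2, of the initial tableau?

Constraint 3 has coefficient 1 on x2.

1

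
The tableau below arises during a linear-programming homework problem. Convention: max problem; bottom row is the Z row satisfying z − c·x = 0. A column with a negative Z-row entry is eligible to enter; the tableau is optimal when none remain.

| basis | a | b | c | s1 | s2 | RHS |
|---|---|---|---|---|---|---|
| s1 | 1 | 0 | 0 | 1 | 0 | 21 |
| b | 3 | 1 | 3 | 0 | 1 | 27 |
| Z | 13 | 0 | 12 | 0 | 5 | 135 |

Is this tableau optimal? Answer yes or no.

yes

Every Z-row coefficient is ≥ 0, so the tableau is optimal.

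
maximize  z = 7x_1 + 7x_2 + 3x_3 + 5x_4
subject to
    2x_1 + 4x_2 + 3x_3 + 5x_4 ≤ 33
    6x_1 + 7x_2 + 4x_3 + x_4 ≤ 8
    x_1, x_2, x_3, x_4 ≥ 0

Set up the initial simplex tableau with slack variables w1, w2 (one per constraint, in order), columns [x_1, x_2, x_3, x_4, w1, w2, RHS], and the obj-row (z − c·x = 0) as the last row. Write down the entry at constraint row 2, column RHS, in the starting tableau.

The RHS of constraint 2 is b_2 = 8.

8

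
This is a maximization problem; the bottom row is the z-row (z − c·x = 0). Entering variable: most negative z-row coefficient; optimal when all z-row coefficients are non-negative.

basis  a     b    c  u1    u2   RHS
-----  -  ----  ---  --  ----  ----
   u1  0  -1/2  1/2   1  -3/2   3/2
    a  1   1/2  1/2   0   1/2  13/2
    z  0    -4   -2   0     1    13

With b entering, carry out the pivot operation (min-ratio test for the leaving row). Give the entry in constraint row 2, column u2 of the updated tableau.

Ratio test on column b — row 1: entry -1/2 ≤ 0; row 2: (13/2)/(1/2) = 13. Minimum is 13 at row 2 (a leaves); pivot element 1/2.
Divide row 2 by 1/2; eliminate column b from the other rows.
In the new row 2, the u2 entry is the old entry divided by the pivot: (1/2)/(1/2) = 1.

1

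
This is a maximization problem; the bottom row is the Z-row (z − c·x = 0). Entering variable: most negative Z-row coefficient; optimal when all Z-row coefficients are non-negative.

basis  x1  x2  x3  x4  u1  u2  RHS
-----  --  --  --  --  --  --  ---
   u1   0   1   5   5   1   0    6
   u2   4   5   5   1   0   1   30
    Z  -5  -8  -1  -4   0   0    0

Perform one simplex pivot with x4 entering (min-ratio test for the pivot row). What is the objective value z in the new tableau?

Ratio test on column x4 — row 1: 6/5 = 6/5; row 2: 30/1 = 30. Minimum is 6/5 at row 1 (u1 leaves); pivot element 5.
Pivot on row 1; the Z-row RHS becomes 0 − (-4)·(6/5) = 24/5.

24/5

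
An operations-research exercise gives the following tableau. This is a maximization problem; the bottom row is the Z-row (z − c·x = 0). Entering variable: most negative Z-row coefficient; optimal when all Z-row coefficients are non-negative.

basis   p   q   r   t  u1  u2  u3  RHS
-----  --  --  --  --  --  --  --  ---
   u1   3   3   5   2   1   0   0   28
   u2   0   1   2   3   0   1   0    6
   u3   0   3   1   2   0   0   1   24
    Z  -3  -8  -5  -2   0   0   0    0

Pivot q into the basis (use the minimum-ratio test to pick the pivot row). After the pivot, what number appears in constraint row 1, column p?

Ratio test on column q — row 1: 28/3 = 28/3; row 2: 6/1 = 6; row 3: 24/3 = 8. Minimum is 6 at row 2 (u2 leaves); pivot element 1.
Divide row 2 by 1; eliminate column q from the other rows.
Row 1 update in column p: 3 − 3·0 = 3.

3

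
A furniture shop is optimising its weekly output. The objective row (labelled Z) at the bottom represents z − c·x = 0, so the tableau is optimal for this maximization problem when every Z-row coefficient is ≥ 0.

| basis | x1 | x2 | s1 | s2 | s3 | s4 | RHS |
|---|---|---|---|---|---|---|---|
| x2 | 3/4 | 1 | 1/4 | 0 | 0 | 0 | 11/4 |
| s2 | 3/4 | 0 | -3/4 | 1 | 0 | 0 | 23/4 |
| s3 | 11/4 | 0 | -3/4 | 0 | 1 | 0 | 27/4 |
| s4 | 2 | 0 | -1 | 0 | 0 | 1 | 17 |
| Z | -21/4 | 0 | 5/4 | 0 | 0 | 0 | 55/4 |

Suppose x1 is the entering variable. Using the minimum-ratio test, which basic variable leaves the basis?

s3

Column x1 entries and ratios — x2: (11/4)/(3/4) = 11/3; s2: (23/4)/(3/4) = 23/3; s3: (27/4)/(11/4) = 27/11; s4: 17/2 = 17/2.
Smallest ratio is 27/11 in the row of s3, so s3 leaves.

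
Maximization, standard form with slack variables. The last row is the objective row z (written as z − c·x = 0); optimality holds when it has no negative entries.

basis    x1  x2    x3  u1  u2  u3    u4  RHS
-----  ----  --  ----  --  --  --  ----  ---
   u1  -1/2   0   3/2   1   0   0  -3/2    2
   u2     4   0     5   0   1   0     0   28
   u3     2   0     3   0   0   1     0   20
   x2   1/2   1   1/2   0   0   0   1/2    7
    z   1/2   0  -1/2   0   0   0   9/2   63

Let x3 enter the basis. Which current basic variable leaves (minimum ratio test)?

Column x3 entries and ratios — u1: 2/(3/2) = 4/3; u2: 28/5 = 28/5; u3: 20/3 = 20/3; x2: 7/(1/2) = 14.
Smallest ratio is 4/3 in the row of u1, so u1 leaves.

u1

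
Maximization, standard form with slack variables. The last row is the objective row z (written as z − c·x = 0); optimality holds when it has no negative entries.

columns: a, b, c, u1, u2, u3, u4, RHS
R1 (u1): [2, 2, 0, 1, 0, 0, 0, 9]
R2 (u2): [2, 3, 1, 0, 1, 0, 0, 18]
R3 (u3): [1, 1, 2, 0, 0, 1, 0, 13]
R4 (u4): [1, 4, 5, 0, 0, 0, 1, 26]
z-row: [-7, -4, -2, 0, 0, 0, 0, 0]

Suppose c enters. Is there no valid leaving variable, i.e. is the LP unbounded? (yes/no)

Column c has positive entries in row(s) 2, 3, 4, so the ratio test bounds it — not unbounded.

no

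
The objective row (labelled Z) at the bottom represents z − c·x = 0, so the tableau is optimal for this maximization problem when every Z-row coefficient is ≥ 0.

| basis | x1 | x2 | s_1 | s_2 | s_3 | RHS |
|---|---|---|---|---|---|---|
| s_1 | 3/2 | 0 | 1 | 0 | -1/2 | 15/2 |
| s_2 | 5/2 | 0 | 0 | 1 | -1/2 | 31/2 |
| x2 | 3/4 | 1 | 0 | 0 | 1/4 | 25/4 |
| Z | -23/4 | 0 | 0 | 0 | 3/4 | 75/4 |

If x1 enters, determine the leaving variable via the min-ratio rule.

Column x1 entries and ratios — s_1: (15/2)/(3/2) = 5; s_2: (31/2)/(5/2) = 31/5; x2: (25/4)/(3/4) = 25/3.
Smallest ratio is 5 in the row of s_1, so s_1 leaves.

s_1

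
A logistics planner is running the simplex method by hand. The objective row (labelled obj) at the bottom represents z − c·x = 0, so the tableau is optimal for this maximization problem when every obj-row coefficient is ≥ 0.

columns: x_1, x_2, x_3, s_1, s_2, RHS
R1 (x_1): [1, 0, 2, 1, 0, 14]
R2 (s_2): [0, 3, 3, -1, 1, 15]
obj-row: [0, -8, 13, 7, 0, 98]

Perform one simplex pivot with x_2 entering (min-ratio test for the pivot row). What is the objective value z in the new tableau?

Ratio test on column x_2 — row 1: entry 0 ≤ 0; row 2: 15/3 = 5. Minimum is 5 at row 2 (s_2 leaves); pivot element 3.
Pivot on row 2; the obj-row RHS becomes 98 − (-8)·5 = 138.

138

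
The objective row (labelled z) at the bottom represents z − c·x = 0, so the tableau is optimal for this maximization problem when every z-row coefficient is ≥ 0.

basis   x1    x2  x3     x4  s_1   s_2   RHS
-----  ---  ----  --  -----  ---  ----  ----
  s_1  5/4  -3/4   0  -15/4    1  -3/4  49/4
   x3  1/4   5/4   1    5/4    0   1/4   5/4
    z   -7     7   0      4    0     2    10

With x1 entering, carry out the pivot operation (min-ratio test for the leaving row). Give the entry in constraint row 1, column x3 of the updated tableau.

-5

Ratio test on column x1 — row 1: (49/4)/(5/4) = 49/5; row 2: (5/4)/(1/4) = 5. Minimum is 5 at row 2 (x3 leaves); pivot element 1/4.
Divide row 2 by 1/4; eliminate column x1 from the other rows.
Row 1 update in column x3: 0 − (5/4)·4 = -5.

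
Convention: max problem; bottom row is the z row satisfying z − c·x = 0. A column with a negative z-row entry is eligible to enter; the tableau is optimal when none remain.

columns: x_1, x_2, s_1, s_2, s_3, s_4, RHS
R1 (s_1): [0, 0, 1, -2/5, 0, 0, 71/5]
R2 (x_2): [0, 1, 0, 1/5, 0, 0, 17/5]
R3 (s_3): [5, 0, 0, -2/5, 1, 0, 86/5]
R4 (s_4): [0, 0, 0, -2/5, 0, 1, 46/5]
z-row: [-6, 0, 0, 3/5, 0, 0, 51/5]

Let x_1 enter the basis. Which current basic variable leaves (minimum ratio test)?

s_3

Column x_1 entries and ratios — s_1: 0 ≤ 0, skip; x_2: 0 ≤ 0, skip; s_3: (86/5)/5 = 86/25; s_4: 0 ≤ 0, skip.
Smallest ratio is 86/25 in the row of s_3, so s_3 leaves.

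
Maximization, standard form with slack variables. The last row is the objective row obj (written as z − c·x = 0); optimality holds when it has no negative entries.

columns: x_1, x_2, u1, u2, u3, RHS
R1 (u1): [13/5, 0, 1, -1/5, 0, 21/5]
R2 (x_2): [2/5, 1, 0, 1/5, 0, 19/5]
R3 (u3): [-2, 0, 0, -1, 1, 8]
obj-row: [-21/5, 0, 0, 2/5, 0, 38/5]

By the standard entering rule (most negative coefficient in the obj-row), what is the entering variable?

x_1

Negative obj-row entries: x_1: -21/5.
The most negative is -21/5 in column x_1, so x_1 enters.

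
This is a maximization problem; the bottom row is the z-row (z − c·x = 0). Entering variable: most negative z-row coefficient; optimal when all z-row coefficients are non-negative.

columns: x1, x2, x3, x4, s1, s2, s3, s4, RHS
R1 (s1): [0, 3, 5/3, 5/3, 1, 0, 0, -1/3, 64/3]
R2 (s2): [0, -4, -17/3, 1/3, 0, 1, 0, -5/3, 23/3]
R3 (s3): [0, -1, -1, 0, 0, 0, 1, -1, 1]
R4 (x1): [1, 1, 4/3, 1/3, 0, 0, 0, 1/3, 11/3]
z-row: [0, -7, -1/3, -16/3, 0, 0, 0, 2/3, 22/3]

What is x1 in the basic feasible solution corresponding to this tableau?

11/3

x1 is basic (row 4); its value is the RHS of that row, 11/3.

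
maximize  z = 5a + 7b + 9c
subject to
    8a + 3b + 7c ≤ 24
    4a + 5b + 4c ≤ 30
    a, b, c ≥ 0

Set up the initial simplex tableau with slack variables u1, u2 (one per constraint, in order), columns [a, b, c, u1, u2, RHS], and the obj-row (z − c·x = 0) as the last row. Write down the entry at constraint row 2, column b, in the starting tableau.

Constraint 2 has coefficient 5 on b.

5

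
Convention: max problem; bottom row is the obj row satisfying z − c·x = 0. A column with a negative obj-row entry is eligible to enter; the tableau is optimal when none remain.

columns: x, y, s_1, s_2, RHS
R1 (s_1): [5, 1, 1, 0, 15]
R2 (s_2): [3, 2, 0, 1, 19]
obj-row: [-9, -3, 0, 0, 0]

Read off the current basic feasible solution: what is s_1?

s_1 is basic (row 1); its value is the RHS of that row, 15.

15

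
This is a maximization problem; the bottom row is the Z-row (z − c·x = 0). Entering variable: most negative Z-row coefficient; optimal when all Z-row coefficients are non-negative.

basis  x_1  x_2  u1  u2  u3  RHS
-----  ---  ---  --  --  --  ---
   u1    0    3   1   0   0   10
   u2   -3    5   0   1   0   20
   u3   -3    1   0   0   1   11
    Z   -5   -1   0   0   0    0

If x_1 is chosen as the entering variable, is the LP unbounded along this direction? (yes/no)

yes

Every constraint-row entry in column x_1 is ≤ 0, so increasing x_1 is unbounded.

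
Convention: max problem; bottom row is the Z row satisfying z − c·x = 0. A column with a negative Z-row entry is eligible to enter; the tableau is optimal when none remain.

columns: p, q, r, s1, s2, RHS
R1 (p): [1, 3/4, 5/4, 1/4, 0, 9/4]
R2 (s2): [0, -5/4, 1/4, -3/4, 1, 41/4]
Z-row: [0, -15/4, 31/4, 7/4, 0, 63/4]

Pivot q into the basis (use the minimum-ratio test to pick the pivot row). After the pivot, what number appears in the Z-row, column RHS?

27

Ratio test on column q — row 1: (9/4)/(3/4) = 3; row 2: entry -5/4 ≤ 0. Minimum is 3 at row 1 (p leaves); pivot element 3/4.
Divide row 1 by 3/4; eliminate column q from the other rows.
Z-row update in column RHS: 63/4 − (-15/4)·3 = 27.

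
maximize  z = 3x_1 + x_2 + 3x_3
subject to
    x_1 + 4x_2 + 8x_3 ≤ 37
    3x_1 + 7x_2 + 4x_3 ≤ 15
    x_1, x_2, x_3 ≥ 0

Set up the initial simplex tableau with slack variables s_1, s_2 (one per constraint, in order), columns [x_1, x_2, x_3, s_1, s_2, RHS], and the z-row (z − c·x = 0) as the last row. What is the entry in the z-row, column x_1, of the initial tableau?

-3

The z-row carries the negated objective coefficients: the x_1 entry is -3.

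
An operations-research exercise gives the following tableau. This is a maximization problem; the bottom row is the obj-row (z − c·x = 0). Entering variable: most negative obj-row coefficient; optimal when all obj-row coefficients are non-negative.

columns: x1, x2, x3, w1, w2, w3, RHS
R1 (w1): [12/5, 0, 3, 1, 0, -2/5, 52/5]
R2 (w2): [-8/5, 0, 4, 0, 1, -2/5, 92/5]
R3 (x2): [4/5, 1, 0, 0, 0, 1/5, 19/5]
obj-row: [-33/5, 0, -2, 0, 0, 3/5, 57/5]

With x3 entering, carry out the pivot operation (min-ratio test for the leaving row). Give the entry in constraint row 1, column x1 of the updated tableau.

Ratio test on column x3 — row 1: (52/5)/3 = 52/15; row 2: (92/5)/4 = 23/5; row 3: entry 0 ≤ 0. Minimum is 52/15 at row 1 (w1 leaves); pivot element 3.
Divide row 1 by 3; eliminate column x3 from the other rows.
In the new row 1, the x1 entry is the old entry divided by the pivot: (12/5)/3 = 4/5.

4/5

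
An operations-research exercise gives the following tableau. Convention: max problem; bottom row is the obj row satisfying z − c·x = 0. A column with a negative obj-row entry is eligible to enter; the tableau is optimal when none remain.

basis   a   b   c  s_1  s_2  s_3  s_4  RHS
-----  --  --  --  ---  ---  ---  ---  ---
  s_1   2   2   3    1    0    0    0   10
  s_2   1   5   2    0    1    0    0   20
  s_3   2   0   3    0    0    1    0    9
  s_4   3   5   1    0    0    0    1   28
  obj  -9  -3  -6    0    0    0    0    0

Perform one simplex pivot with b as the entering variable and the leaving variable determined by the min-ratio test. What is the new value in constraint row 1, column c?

11/5

Ratio test on column b — row 1: 10/2 = 5; row 2: 20/5 = 4; row 3: entry 0 ≤ 0; row 4: 28/5 = 28/5. Minimum is 4 at row 2 (s_2 leaves); pivot element 5.
Divide row 2 by 5; eliminate column b from the other rows.
Row 1 update in column c: 3 − 2·(2/5) = 11/5.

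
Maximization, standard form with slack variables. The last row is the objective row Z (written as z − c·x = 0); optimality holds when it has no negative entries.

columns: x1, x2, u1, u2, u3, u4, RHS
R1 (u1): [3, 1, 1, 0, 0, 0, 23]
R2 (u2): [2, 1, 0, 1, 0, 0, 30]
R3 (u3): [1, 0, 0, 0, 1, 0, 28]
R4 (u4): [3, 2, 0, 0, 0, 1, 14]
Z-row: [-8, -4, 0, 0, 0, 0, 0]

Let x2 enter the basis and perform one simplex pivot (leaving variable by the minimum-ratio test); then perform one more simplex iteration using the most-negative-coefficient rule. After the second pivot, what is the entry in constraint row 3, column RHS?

Ratio test on column x2 — row 1: 23/1 = 23; row 2: 30/1 = 30; row 3: entry 0 ≤ 0; row 4: 14/2 = 7. Minimum is 7 at row 4 (u4 leaves); pivot element 2.
Divide row 4 by 2; eliminate column x2 from the other rows.
Second iteration: most negative Z-row entry is -2 in column x1, so x1 enters.
Ratio test on column x1 — row 1: 16/(3/2) = 32/3; row 2: 23/(1/2) = 46; row 3: 28/1 = 28; row 4: 7/(3/2) = 14/3. Minimum is 14/3 at row 4 (x2 leaves); pivot element 3/2.
Divide row 4 by 3/2; eliminate column x1 from the other rows.
After both pivots, the entry at constraint row 3, column RHS is 70/3.

70/3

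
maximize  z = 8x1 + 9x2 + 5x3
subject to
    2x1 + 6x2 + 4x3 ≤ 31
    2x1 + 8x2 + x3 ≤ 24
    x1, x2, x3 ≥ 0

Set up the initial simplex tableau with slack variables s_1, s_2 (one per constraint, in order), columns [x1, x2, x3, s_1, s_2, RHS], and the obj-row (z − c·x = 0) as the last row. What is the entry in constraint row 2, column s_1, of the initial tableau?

Slack s_1 belongs to constraint 1; its column is the unit vector e_1, so the entry in row 2 is 0.

0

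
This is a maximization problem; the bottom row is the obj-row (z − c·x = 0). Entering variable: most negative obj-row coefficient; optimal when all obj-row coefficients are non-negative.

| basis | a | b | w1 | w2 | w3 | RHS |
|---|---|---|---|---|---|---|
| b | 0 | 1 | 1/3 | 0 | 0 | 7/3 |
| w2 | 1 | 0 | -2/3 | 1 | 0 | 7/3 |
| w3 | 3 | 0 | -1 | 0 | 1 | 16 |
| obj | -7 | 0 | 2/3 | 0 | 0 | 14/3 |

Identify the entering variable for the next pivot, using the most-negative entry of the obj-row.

Negative obj-row entries: a: -7.
The most negative is -7 in column a, so a enters.

a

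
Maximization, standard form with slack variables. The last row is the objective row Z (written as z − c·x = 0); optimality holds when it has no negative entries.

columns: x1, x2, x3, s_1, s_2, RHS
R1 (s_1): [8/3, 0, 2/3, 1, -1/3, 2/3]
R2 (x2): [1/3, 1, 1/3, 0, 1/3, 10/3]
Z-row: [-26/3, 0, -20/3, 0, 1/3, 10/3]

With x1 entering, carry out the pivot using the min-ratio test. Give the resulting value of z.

Ratio test on column x1 — row 1: (2/3)/(8/3) = 1/4; row 2: (10/3)/(1/3) = 10. Minimum is 1/4 at row 1 (s_1 leaves); pivot element 8/3.
Pivot on row 1; the Z-row RHS becomes 10/3 − (-26/3)·(1/4) = 11/2.

11/2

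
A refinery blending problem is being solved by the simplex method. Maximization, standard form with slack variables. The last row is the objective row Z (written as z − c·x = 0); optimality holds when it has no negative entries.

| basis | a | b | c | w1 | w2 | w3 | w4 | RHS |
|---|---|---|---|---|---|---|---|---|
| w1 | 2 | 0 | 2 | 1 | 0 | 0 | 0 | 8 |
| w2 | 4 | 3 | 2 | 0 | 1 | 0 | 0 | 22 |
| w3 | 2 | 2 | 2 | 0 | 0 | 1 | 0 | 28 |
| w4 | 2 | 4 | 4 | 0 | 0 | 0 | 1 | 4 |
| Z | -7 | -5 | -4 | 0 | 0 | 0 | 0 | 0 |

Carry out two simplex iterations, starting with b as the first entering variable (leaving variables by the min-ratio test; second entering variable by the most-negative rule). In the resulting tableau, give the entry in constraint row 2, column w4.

Ratio test on column b — row 1: entry 0 ≤ 0; row 2: 22/3 = 22/3; row 3: 28/2 = 14; row 4: 4/4 = 1. Minimum is 1 at row 4 (w4 leaves); pivot element 4.
Divide row 4 by 4; eliminate column b from the other rows.
Second iteration: most negative Z-row entry is -9/2 in column a, so a enters.
Ratio test on column a — row 1: 8/2 = 4; row 2: 19/(5/2) = 38/5; row 3: 26/1 = 26; row 4: 1/(1/2) = 2. Minimum is 2 at row 4 (b leaves); pivot element 1/2.
Divide row 4 by 1/2; eliminate column a from the other rows.
After both pivots, the entry at constraint row 2, column w4 is -2.

-2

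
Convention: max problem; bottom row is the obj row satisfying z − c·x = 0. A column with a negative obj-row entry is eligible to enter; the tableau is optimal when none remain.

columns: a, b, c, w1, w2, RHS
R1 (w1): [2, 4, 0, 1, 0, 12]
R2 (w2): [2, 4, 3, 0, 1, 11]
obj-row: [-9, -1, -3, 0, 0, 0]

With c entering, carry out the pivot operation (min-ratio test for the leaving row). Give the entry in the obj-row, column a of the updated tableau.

-7

Ratio test on column c — row 1: entry 0 ≤ 0; row 2: 11/3 = 11/3. Minimum is 11/3 at row 2 (w2 leaves); pivot element 3.
Divide row 2 by 3; eliminate column c from the other rows.
obj-row update in column a: -9 − (-3)·(2/3) = -7.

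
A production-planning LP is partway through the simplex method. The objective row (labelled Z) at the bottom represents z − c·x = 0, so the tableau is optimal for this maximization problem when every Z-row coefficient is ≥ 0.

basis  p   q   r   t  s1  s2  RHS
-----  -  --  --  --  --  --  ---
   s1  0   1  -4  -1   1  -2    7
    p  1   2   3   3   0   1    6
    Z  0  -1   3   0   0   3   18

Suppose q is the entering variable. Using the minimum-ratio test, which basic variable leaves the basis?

Column q entries and ratios — s1: 7/1 = 7; p: 6/2 = 3.
Smallest ratio is 3 in the row of p, so p leaves.

p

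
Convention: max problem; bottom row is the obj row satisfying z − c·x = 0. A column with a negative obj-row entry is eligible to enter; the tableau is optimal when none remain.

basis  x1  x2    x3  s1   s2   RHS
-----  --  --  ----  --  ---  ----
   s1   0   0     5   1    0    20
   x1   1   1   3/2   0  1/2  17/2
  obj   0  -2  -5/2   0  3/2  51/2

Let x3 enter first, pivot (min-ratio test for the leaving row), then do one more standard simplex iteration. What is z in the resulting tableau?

Ratio test on column x3 — row 1: 20/5 = 4; row 2: (17/2)/(3/2) = 17/3. Minimum is 4 at row 1 (s1 leaves); pivot element 5.
Pivot on row 1; the obj-row RHS becomes 51/2 − (-5/2)·4 = 71/2.
Next entering variable (most negative obj-row entry -2): x2.
Ratio test on column x2 — row 1: entry 0 ≤ 0; row 2: (5/2)/1 = 5/2. Minimum is 5/2 at row 2 (x1 leaves); pivot element 1.
After the second pivot the obj-row RHS is 71/2 − (-2)·(5/2) = 81/2.

81/2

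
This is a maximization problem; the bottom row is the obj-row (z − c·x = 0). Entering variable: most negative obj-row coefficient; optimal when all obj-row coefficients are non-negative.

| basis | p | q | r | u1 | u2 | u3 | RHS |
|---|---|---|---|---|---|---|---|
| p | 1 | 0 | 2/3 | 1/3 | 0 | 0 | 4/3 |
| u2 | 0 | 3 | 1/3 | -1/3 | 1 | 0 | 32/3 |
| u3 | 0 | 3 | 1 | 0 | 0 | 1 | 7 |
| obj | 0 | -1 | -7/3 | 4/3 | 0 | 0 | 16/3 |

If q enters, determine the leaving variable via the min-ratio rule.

Column q entries and ratios — p: 0 ≤ 0, skip; u2: (32/3)/3 = 32/9; u3: 7/3 = 7/3.
Smallest ratio is 7/3 in the row of u3, so u3 leaves.

u3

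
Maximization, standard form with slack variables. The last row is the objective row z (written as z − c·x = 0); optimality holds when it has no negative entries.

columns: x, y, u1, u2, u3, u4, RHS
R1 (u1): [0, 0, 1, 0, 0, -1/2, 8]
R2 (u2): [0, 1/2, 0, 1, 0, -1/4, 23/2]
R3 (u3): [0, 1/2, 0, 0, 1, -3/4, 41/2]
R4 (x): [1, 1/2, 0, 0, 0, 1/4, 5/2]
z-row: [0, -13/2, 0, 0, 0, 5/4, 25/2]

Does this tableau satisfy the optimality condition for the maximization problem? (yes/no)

The z-row has a negative entry -13/2 in column y, so it is not optimal.

no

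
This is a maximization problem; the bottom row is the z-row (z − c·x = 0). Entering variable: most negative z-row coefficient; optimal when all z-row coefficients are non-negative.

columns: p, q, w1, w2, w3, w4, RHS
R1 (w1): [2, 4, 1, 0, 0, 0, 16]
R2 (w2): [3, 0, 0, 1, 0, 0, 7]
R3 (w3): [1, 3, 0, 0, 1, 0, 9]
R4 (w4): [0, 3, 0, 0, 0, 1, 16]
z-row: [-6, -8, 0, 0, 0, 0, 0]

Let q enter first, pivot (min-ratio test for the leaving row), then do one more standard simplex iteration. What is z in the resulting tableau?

286/9

Ratio test on column q — row 1: 16/4 = 4; row 2: entry 0 ≤ 0; row 3: 9/3 = 3; row 4: 16/3 = 16/3. Minimum is 3 at row 3 (w3 leaves); pivot element 3.
Pivot on row 3; the z-row RHS becomes 0 − (-8)·3 = 24.
Next entering variable (most negative z-row entry -10/3): p.
Ratio test on column p — row 1: 4/(2/3) = 6; row 2: 7/3 = 7/3; row 3: 3/(1/3) = 9; row 4: entry -1 ≤ 0. Minimum is 7/3 at row 2 (w2 leaves); pivot element 3.
After the second pivot the z-row RHS is 24 − (-10/3)·(7/3) = 286/9.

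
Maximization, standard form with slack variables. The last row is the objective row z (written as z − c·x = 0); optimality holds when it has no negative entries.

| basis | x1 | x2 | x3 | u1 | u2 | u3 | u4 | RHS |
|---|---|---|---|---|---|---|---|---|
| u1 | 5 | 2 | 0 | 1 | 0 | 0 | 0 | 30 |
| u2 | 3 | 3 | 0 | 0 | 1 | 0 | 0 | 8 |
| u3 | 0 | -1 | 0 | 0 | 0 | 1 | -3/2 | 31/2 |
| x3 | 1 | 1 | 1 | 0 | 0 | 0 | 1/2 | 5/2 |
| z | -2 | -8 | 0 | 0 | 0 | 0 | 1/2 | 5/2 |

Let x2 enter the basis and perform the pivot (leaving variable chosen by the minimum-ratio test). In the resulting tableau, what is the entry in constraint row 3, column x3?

Ratio test on column x2 — row 1: 30/2 = 15; row 2: 8/3 = 8/3; row 3: entry -1 ≤ 0; row 4: (5/2)/1 = 5/2. Minimum is 5/2 at row 4 (x3 leaves); pivot element 1.
Divide row 4 by 1; eliminate column x2 from the other rows.
Row 3 update in column x3: 0 − (-1)·1 = 1.

1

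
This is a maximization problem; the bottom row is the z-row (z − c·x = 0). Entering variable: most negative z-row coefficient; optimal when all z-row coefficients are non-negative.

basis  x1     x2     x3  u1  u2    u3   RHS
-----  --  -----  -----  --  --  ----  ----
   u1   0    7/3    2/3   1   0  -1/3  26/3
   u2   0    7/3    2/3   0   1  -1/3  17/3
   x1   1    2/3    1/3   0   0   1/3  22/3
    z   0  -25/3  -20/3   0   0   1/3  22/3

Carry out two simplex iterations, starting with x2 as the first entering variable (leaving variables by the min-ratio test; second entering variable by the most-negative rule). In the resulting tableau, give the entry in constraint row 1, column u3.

Ratio test on column x2 — row 1: (26/3)/(7/3) = 26/7; row 2: (17/3)/(7/3) = 17/7; row 3: (22/3)/(2/3) = 11. Minimum is 17/7 at row 2 (u2 leaves); pivot element 7/3.
Divide row 2 by 7/3; eliminate column x2 from the other rows.
Second iteration: most negative z-row entry is -30/7 in column x3, so x3 enters.
Ratio test on column x3 — row 1: entry 0 ≤ 0; row 2: (17/7)/(2/7) = 17/2; row 3: (40/7)/(1/7) = 40. Minimum is 17/2 at row 2 (x2 leaves); pivot element 2/7.
Divide row 2 by 2/7; eliminate column x3 from the other rows.
After both pivots, the entry at constraint row 1, column u3 is 0.

0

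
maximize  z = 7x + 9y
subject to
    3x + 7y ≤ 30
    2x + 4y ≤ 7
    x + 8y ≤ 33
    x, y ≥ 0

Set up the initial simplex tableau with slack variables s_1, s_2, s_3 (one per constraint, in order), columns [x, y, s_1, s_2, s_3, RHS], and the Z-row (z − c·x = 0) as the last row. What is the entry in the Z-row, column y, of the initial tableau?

-9

The Z-row carries the negated objective coefficients: the y entry is -9.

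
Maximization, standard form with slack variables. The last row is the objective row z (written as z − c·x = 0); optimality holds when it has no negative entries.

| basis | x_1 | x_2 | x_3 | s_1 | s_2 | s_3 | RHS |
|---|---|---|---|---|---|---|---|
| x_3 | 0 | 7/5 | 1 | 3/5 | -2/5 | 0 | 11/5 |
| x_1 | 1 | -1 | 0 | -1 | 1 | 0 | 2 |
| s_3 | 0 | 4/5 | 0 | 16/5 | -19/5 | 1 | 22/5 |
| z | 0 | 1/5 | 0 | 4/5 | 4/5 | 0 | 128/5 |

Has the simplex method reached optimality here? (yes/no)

Every z-row coefficient is ≥ 0, so the tableau is optimal.

yes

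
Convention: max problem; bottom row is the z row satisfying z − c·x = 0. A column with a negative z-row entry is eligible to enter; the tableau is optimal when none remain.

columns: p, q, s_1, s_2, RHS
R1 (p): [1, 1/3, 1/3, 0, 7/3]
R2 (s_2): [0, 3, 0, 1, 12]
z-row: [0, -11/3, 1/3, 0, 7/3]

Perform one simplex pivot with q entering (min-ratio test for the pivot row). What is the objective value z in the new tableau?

17

Ratio test on column q — row 1: (7/3)/(1/3) = 7; row 2: 12/3 = 4. Minimum is 4 at row 2 (s_2 leaves); pivot element 3.
Pivot on row 2; the z-row RHS becomes 7/3 − (-11/3)·4 = 17.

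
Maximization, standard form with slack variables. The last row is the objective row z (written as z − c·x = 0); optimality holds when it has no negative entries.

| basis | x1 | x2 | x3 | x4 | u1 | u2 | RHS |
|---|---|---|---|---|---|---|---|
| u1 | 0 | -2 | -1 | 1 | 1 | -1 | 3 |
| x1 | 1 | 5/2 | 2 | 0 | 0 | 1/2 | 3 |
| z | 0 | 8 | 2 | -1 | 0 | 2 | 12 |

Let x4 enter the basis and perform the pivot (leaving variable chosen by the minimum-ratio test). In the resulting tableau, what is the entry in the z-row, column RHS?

15

Ratio test on column x4 — row 1: 3/1 = 3; row 2: entry 0 ≤ 0. Minimum is 3 at row 1 (u1 leaves); pivot element 1.
Divide row 1 by 1; eliminate column x4 from the other rows.
z-row update in column RHS: 12 − (-1)·3 = 15.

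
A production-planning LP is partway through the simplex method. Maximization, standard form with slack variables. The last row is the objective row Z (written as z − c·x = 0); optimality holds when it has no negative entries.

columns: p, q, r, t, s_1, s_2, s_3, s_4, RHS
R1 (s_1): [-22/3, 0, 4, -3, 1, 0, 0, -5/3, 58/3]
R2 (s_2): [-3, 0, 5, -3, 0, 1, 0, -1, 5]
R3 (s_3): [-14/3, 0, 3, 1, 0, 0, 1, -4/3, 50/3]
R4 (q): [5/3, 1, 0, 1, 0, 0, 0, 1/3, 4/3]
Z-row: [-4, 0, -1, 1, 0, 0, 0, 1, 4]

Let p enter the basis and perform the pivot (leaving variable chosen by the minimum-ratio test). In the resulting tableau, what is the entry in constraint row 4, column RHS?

Ratio test on column p — row 1: entry -22/3 ≤ 0; row 2: entry -3 ≤ 0; row 3: entry -14/3 ≤ 0; row 4: (4/3)/(5/3) = 4/5. Minimum is 4/5 at row 4 (q leaves); pivot element 5/3.
Divide row 4 by 5/3; eliminate column p from the other rows.
In the new row 4, the RHS entry is the old entry divided by the pivot: (4/3)/(5/3) = 4/5.

4/5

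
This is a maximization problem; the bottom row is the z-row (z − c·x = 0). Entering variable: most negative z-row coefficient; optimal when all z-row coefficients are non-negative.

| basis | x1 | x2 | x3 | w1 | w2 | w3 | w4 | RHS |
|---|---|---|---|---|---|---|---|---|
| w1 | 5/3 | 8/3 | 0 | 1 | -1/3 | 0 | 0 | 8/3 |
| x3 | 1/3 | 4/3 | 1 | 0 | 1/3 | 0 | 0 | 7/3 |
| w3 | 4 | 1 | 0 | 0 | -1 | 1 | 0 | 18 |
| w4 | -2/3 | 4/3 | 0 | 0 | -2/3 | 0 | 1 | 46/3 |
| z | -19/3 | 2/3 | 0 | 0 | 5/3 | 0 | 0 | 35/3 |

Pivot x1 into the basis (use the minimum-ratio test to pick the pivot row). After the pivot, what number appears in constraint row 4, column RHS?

82/5

Ratio test on column x1 — row 1: (8/3)/(5/3) = 8/5; row 2: (7/3)/(1/3) = 7; row 3: 18/4 = 9/2; row 4: entry -2/3 ≤ 0. Minimum is 8/5 at row 1 (w1 leaves); pivot element 5/3.
Divide row 1 by 5/3; eliminate column x1 from the other rows.
Row 4 update in column RHS: 46/3 − (-2/3)·(8/5) = 82/5.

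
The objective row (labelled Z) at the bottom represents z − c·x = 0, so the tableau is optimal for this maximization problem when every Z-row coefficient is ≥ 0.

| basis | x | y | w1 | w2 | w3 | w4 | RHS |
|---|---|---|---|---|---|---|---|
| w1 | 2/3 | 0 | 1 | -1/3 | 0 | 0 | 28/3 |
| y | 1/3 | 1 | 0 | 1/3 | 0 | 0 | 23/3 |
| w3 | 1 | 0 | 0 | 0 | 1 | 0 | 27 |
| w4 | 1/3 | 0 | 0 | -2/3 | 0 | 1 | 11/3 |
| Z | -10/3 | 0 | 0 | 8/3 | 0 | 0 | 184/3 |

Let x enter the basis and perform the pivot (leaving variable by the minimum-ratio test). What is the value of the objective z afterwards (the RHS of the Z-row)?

Ratio test on column x — row 1: (28/3)/(2/3) = 14; row 2: (23/3)/(1/3) = 23; row 3: 27/1 = 27; row 4: (11/3)/(1/3) = 11. Minimum is 11 at row 4 (w4 leaves); pivot element 1/3.
Pivot on row 4; the Z-row RHS becomes 184/3 − (-10/3)·11 = 98.

98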